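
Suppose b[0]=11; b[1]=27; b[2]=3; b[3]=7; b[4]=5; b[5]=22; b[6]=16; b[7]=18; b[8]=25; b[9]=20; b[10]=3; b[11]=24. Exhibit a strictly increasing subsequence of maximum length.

3, 7, 16, 18, 20, 24

Patience tails give the LIS length; then backtrack through the dp parents:
11 → extends → [11]
27 → extends → [11, 27]
3 → replaces 11 → [3, 27]
7 → replaces 27 → [3, 7]
5 → replaces 7 → [3, 5]
22 → extends → [3, 5, 22]
16 → replaces 22 → [3, 5, 16]
18 → extends → [3, 5, 16, 18]
25 → extends → [3, 5, 16, 18, 25]
20 → replaces 25 → [3, 5, 16, 18, 20]
3 → already a tail → [3, 5, 16, 18, 20]
24 → extends → [3, 5, 16, 18, 20, 24]
Length 6; one witness is 3, 7, 16, 18, 20, 24.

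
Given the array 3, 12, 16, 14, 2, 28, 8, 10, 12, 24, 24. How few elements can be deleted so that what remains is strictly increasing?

Fewest deletions = n − (longest strictly increasing subsequence).
Patience tails:
3 → extends → [3]
12 → extends → [3, 12]
16 → extends → [3, 12, 16]
14 → replaces 16 → [3, 12, 14]
2 → replaces 3 → [2, 12, 14]
28 → extends → [2, 12, 14, 28]
8 → replaces 12 → [2, 8, 14, 28]
10 → replaces 14 → [2, 8, 10, 28]
12 → replaces 28 → [2, 8, 10, 12]
24 → extends → [2, 8, 10, 12, 24]
24 → already a tail → [2, 8, 10, 12, 24]
Longest strictly increasing subsequence has length 5, so deletions = 11 − 5 = 6.

6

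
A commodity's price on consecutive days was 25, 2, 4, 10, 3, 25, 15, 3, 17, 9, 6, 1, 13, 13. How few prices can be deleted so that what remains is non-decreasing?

Fewest deletions = n − (longest non-decreasing subsequence).
Patience tails:
25 → extends → [25]
2 → replaces 25 → [2]
4 → extends → [2, 4]
10 → extends → [2, 4, 10]
3 → replaces 4 → [2, 3, 10]
25 → extends → [2, 3, 10, 25]
15 → replaces 25 → [2, 3, 10, 15]
3 → replaces 10 → [2, 3, 3, 15]
17 → extends → [2, 3, 3, 15, 17]
9 → replaces 15 → [2, 3, 3, 9, 17]
6 → replaces 9 → [2, 3, 3, 6, 17]
1 → replaces 2 → [1, 3, 3, 6, 17]
13 → replaces 17 → [1, 3, 3, 6, 13]
13 → extends → [1, 3, 3, 6, 13, 13]
Longest non-decreasing subsequence has length 6, so deletions = 14 − 6 = 8.

8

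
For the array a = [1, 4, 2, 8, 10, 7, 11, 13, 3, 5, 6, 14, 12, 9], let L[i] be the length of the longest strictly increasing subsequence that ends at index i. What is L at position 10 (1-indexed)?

dp[i] = 1 + max{dp[j] : j<i, a[j]<a[i]} (or 1 if no such j):
i:      1  2  3  4  5  6  7  8  9 10 11 12 13 14
a[i]:   1  4  2  8 10  7 11 13  3  5  6 14 12  9
dp:     1  2  2  3  4  3  5  6  3  4  5  7  6  6
At index 10 the value is 4.

4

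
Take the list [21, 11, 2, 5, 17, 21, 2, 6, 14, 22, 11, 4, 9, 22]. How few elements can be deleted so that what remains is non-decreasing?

8

Fewest deletions = n − (longest non-decreasing subsequence).
i:      1  2  3  4  5  6  7  8  9 10 11 12 13 14
a[i]:  21 11  2  5 17 21  2  6 14 22 11  4  9 22
dp:     1  1  1  2  3  4  2  3  4  5  4  3  4  6
max dp = 6, so deletions = 14 − 6 = 8.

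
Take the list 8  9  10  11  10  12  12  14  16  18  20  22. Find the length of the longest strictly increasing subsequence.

Track the smallest tail for each achievable length (strict):
8 → extends → [8]
9 → extends → [8, 9]
10 → extends → [8, 9, 10]
11 → extends → [8, 9, 10, 11]
10 → already a tail → [8, 9, 10, 11]
12 → extends → [8, 9, 10, 11, 12]
12 → already a tail → [8, 9, 10, 11, 12]
14 → extends → [8, 9, 10, 11, 12, 14]
16 → extends → [8, 9, 10, 11, 12, 14, 16]
18 → extends → [8, 9, 10, 11, 12, 14, 16, 18]
20 → extends → [8, 9, 10, 11, 12, 14, 16, 18, 20]
22 → extends → [8, 9, 10, 11, 12, 14, 16, 18, 20, 22]
Ten tails, so the longest strictly increasing subsequence has length 10 (e.g. 8, 9, 10, 11, 12, 14, 16, 18, 20, 22).

10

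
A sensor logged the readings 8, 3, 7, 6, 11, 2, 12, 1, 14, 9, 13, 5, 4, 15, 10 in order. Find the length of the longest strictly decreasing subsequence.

Negate each value so 'decreasing' becomes 'increasing', then run patience tails on the negated sequence:
-8 → extends → [-8]
-3 → extends → [-8, -3]
-7 → replaces -3 → [-8, -7]
-6 → extends → [-8, -7, -6]
-11 → replaces -8 → [-11, -7, -6]
-2 → extends → [-11, -7, -6, -2]
-12 → replaces -11 → [-12, -7, -6, -2]
-1 → extends → [-12, -7, -6, -2, -1]
-14 → replaces -12 → [-14, -7, -6, -2, -1]
-9 → replaces -7 → [-14, -9, -6, -2, -1]
-13 → replaces -9 → [-14, -13, -6, -2, -1]
-5 → replaces -2 → [-14, -13, -6, -5, -1]
-4 → replaces -1 → [-14, -13, -6, -5, -4]
-15 → replaces -14 → [-15, -13, -6, -5, -4]
-10 → replaces -6 → [-15, -13, -10, -5, -4]
Five tails, so the longest strictly decreasing subsequence of the original has length 5.

5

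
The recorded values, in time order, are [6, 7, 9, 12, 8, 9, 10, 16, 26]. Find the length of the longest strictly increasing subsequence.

7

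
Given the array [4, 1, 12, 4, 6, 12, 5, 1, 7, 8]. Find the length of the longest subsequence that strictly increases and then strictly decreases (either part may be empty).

6

inc[i] = longest strictly increasing subsequence ending at i; dec[i] = longest strictly decreasing subsequence starting at i:
i:      1  2  3  4  5  6  7  8  9 10
a[i]:   4  1 12  4  6 12  5  1  7  8
inc:    1  1  2  2  3  4  3  1  4  5
dec:    2  1  4  2  3  3  2  1  1  1
Best peak at i=6 (value 12): inc=4, dec=3, length 4+3−1 = 6.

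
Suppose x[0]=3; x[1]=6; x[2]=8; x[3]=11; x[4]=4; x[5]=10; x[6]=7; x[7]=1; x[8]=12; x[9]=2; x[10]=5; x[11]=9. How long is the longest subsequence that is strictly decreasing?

4

Let dp[i] be the longest strictly decreasing subsequence ending at i:
i:      0  1  2  3  4  5  6  7  8  9 10 11
x[i]:   3  6  8 11  4 10  7  1 12  2  5  9
dp:     1  1  1  1  2  2  3  4  1  4  4  3
Maximum is 4.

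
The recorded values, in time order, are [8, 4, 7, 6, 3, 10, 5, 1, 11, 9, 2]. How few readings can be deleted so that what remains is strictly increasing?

7

Fewest deletions = n − (longest strictly increasing subsequence).
Patience tails:
8 → extends → [8]
4 → replaces 8 → [4]
7 → extends → [4, 7]
6 → replaces 7 → [4, 6]
3 → replaces 4 → [3, 6]
10 → extends → [3, 6, 10]
5 → replaces 6 → [3, 5, 10]
1 → replaces 3 → [1, 5, 10]
11 → extends → [1, 5, 10, 11]
9 → replaces 10 → [1, 5, 9, 11]
2 → replaces 5 → [1, 2, 9, 11]
Longest strictly increasing subsequence has length 4, so deletions = 11 − 4 = 7.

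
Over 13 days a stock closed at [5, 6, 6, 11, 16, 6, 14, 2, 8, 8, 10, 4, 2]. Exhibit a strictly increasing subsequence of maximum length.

Patience tails give the LIS length; then backtrack through the dp parents:
5 → extends → [5]
6 → extends → [5, 6]
6 → already a tail → [5, 6]
11 → extends → [5, 6, 11]
16 → extends → [5, 6, 11, 16]
6 → already a tail → [5, 6, 11, 16]
14 → replaces 16 → [5, 6, 11, 14]
2 → replaces 5 → [2, 6, 11, 14]
8 → replaces 11 → [2, 6, 8, 14]
8 → already a tail → [2, 6, 8, 14]
10 → replaces 14 → [2, 6, 8, 10]
4 → replaces 6 → [2, 4, 8, 10]
2 → already a tail → [2, 4, 8, 10]
Length 4; one witness is 5, 6, 11, 16.

5, 6, 11, 16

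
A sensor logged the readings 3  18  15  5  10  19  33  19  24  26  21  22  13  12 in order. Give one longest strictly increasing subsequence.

Patience tails give the LIS length; then backtrack through the dp parents:
3 → extends → [3]
18 → extends → [3, 18]
15 → replaces 18 → [3, 15]
5 → replaces 15 → [3, 5]
10 → extends → [3, 5, 10]
19 → extends → [3, 5, 10, 19]
33 → extends → [3, 5, 10, 19, 33]
19 → already a tail → [3, 5, 10, 19, 33]
24 → replaces 33 → [3, 5, 10, 19, 24]
26 → extends → [3, 5, 10, 19, 24, 26]
21 → replaces 24 → [3, 5, 10, 19, 21, 26]
22 → replaces 26 → [3, 5, 10, 19, 21, 22]
13 → replaces 19 → [3, 5, 10, 13, 21, 22]
12 → replaces 13 → [3, 5, 10, 12, 21, 22]
Length 6; one witness is 3, 5, 10, 19, 24, 26.

3, 5, 10, 19, 24, 26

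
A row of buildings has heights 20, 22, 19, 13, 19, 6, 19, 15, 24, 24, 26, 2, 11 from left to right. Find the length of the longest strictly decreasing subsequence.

Let dp[i] be the longest strictly decreasing subsequence ending at i:
i:      1  2  3  4  5  6  7  8  9 10 11 12 13
a[i]:  20 22 19 13 19  6 19 15 24 24 26  2 11
dp:     1  1  2  3  2  4  2  3  1  1  1  5  4
Maximum is 5.

5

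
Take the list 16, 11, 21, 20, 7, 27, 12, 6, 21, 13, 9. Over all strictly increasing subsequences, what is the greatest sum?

64

Let S[i] be the best sum of a strictly increasing subsequence ending at i:
i:      1  2  3  4  5  6  7  8  9 10 11
a[i]:  16 11 21 20  7 27 12  6 21 13  9
S:     16 11 37 36  7 64 23  6 57 36 16
Maximum is 64 (e.g. 16 + 21 + 27).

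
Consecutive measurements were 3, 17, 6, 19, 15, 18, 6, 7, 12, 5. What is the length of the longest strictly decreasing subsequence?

Negate each value so 'decreasing' becomes 'increasing', then run patience tails on the negated sequence:
-3 → extends → [-3]
-17 → replaces -3 → [-17]
-6 → extends → [-17, -6]
-19 → replaces -17 → [-19, -6]
-15 → replaces -6 → [-19, -15]
-18 → replaces -15 → [-19, -18]
-6 → extends → [-19, -18, -6]
-7 → replaces -6 → [-19, -18, -7]
-12 → replaces -7 → [-19, -18, -12]
-5 → extends → [-19, -18, -12, -5]
Four tails, so the longest strictly decreasing subsequence of the original has length 4.

4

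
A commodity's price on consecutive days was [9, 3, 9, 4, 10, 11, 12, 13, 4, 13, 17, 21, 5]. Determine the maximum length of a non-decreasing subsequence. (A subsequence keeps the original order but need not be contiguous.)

Let dp[i] be the length of the longest such subsequence ending at index i:
i:      1  2  3  4  5  6  7  8  9 10 11 12 13
a[i]:   9  3  9  4 10 11 12 13  4 13 17 21  5
dp:     1  1  2  2  3  4  5  6  3  7  8  9  4
Maximum dp value is 9.

9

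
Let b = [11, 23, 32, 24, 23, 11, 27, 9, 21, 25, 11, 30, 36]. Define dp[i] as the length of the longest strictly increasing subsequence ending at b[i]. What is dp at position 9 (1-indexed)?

dp[i] = 1 + max{dp[j] : j<i, b[j]<b[i]} (or 1 if no such j):
i:      1  2  3  4  5  6  7  8  9 10 11 12 13
b[i]:  11 23 32 24 23 11 27  9 21 25 11 30 36
dp:     1  2  3  3  2  1  4  1  2  4  2  5  6
At index 9 the value is 2.

2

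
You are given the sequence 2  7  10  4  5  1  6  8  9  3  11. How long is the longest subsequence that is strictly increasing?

Let dp[i] be the length of the longest such subsequence ending at index i:
i:      1  2  3  4  5  6  7  8  9 10 11
a[i]:   2  7 10  4  5  1  6  8  9  3 11
dp:     1  2  3  2  3  1  4  5  6  2  7
Maximum dp value is 7.

7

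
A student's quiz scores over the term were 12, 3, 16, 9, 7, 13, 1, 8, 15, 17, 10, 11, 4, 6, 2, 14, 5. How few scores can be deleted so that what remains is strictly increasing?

11

Fewest deletions = n − (longest strictly increasing subsequence).
i:      1  2  3  4  5  6  7  8  9 10 11 12 13 14 15 16 17
a[i]:  12  3 16  9  7 13  1  8 15 17 10 11  4  6  2 14  5
dp:     1  1  2  2  2  3  1  3  4  5  4  5  2  3  2  6  3
max dp = 6, so deletions = 17 − 6 = 11.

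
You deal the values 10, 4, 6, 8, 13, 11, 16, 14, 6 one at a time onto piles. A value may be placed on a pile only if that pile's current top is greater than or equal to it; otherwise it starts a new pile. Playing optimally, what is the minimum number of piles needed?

The minimum number of non-increasing subsequences covering a sequence equals the length of its longest strictly increasing subsequence.
LIS length is 5 (e.g. 4, 6, 8, 13, 16), so 5 piles are needed.

5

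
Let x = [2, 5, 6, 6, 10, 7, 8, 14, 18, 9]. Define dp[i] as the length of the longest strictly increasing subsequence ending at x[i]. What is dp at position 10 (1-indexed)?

6

dp[i] = 1 + max{dp[j] : j<i, x[j]<x[i]} (or 1 if no such j):
i:      1  2  3  4  5  6  7  8  9 10
x[i]:   2  5  6  6 10  7  8 14 18  9
dp:     1  2  3  3  4  4  5  6  7  6
At index 10 the value is 6.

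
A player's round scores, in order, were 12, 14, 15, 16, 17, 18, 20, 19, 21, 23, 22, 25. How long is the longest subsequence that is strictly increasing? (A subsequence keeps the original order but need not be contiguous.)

Track the smallest tail for each achievable length (strict):
12 → extends → [12]
14 → extends → [12, 14]
15 → extends → [12, 14, 15]
16 → extends → [12, 14, 15, 16]
17 → extends → [12, 14, 15, 16, 17]
18 → extends → [12, 14, 15, 16, 17, 18]
20 → extends → [12, 14, 15, 16, 17, 18, 20]
19 → replaces 20 → [12, 14, 15, 16, 17, 18, 19]
21 → extends → [12, 14, 15, 16, 17, 18, 19, 21]
23 → extends → [12, 14, 15, 16, 17, 18, 19, 21, 23]
22 → replaces 23 → [12, 14, 15, 16, 17, 18, 19, 21, 22]
25 → extends → [12, 14, 15, 16, 17, 18, 19, 21, 22, 25]
Ten tails, so the longest strictly increasing subsequence has length 10 (e.g. 12, 14, 15, 16, 17, 18, 20, 21, 23, 25).

10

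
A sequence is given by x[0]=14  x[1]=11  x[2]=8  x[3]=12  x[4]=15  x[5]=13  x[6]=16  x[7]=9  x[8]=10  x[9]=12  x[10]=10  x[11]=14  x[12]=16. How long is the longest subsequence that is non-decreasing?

6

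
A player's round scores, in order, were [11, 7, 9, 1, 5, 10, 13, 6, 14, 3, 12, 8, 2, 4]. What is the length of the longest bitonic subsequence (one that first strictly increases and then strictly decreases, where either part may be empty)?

8

inc[i] = longest strictly increasing subsequence ending at i; dec[i] = longest strictly decreasing subsequence starting at i:
i:      1  2  3  4  5  6  7  8  9 10 11 12 13 14
a[i]:  11  7  9  1  5 10 13  6 14  3 12  8  2  4
inc:    1  1  2  1  2  3  4  3  5  2  4  4  2  3
dec:    5  4  4  1  3  4  4  3  4  2  3  2  1  1
Best peak at i=9 (value 14): inc=5, dec=4, length 5+4−1 = 8.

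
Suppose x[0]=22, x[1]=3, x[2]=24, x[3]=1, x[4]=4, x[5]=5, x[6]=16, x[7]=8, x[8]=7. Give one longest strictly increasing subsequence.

Patience tails give the LIS length; then backtrack through the dp parents:
22 → extends → [22]
3 → replaces 22 → [3]
24 → extends → [3, 24]
1 → replaces 3 → [1, 24]
4 → replaces 24 → [1, 4]
5 → extends → [1, 4, 5]
16 → extends → [1, 4, 5, 16]
8 → replaces 16 → [1, 4, 5, 8]
7 → replaces 8 → [1, 4, 5, 7]
Length 4; one witness is 3, 4, 5, 16.

3, 4, 5, 16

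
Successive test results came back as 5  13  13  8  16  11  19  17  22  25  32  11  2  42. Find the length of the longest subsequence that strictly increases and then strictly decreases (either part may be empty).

9

inc[i] = longest strictly increasing subsequence ending at i; dec[i] = longest strictly decreasing subsequence starting at i:
i:      1  2  3  4  5  6  7  8  9 10 11 12 13 14
a[i]:   5 13 13  8 16 11 19 17 22 25 32 11  2 42
inc:    1  2  2  2  3  3  4  4  5  6  7  3  1  8
dec:    2  3  3  2  3  2  4  3  3  3  3  2  1  1
Best peak at i=11 (value 32): inc=7, dec=3, length 7+3−1 = 9.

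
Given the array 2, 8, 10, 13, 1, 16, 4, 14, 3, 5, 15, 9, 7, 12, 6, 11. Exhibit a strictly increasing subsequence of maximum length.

2, 8, 10, 13, 14, 15

Patience tails give the LIS length; then backtrack through the dp parents:
2 → extends → [2]
8 → extends → [2, 8]
10 → extends → [2, 8, 10]
13 → extends → [2, 8, 10, 13]
1 → replaces 2 → [1, 8, 10, 13]
16 → extends → [1, 8, 10, 13, 16]
4 → replaces 8 → [1, 4, 10, 13, 16]
14 → replaces 16 → [1, 4, 10, 13, 14]
3 → replaces 4 → [1, 3, 10, 13, 14]
5 → replaces 10 → [1, 3, 5, 13, 14]
15 → extends → [1, 3, 5, 13, 14, 15]
9 → replaces 13 → [1, 3, 5, 9, 14, 15]
7 → replaces 9 → [1, 3, 5, 7, 14, 15]
12 → replaces 14 → [1, 3, 5, 7, 12, 15]
6 → replaces 7 → [1, 3, 5, 6, 12, 15]
11 → replaces 12 → [1, 3, 5, 6, 11, 15]
Length 6; one witness is 2, 8, 10, 13, 14, 15.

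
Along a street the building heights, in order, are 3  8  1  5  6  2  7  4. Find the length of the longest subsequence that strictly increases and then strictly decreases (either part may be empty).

5

inc[i] = longest strictly increasing subsequence ending at i; dec[i] = longest strictly decreasing subsequence starting at i:
i:     1 2 3 4 5 6 7 8
a[i]:  3 8 1 5 6 2 7 4
inc:   1 2 1 2 3 2 4 3
dec:   2 3 1 2 2 1 2 1
Best peak at i=7 (value 7): inc=4, dec=2, length 4+2−1 = 5.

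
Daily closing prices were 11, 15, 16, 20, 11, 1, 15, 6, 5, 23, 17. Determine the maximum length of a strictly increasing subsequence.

Let dp[i] be the length of the longest such subsequence ending at index i:
i:      1  2  3  4  5  6  7  8  9 10 11
a[i]:  11 15 16 20 11  1 15  6  5 23 17
dp:     1  2  3  4  1  1  2  2  2  5  4
Maximum dp value is 5.

5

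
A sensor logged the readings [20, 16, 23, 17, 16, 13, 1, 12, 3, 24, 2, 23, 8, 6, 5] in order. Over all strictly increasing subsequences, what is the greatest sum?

67

Let S[i] be the best sum of a strictly increasing subsequence ending at i:
i:      1  2  3  4  5  6  7  8  9 10 11 12 13 14 15
a[i]:  20 16 23 17 16 13  1 12  3 24  2 23  8  6  5
S:     20 16 43 33 16 13  1 13  4 67  3 56 12 10  9
Maximum is 67 (e.g. 20 + 23 + 24).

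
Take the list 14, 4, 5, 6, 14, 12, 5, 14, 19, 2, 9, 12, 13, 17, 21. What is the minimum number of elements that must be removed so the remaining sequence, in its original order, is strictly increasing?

Fewest deletions = n − (longest strictly increasing subsequence).
i:      1  2  3  4  5  6  7  8  9 10 11 12 13 14 15
a[i]:  14  4  5  6 14 12  5 14 19  2  9 12 13 17 21
dp:     1  1  2  3  4  4  2  5  6  1  4  5  6  7  8
max dp = 8, so deletions = 15 − 8 = 7.

7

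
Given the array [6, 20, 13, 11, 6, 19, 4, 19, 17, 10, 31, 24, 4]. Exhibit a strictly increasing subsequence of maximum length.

Patience tails give the LIS length; then backtrack through the dp parents:
6 → extends → [6]
20 → extends → [6, 20]
13 → replaces 20 → [6, 13]
11 → replaces 13 → [6, 11]
6 → already a tail → [6, 11]
19 → extends → [6, 11, 19]
4 → replaces 6 → [4, 11, 19]
19 → already a tail → [4, 11, 19]
17 → replaces 19 → [4, 11, 17]
10 → replaces 11 → [4, 10, 17]
31 → extends → [4, 10, 17, 31]
24 → replaces 31 → [4, 10, 17, 24]
4 → already a tail → [4, 10, 17, 24]
Length 4; one witness is 6, 13, 19, 31.

6, 13, 19, 31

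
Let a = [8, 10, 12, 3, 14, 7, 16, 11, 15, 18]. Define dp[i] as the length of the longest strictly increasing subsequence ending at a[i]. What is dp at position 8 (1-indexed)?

dp[i] = 1 + max{dp[j] : j<i, a[j]<a[i]} (or 1 if no such j):
i:      1  2  3  4  5  6  7  8  9 10
a[i]:   8 10 12  3 14  7 16 11 15 18
dp:     1  2  3  1  4  2  5  3  5  6
At index 8 the value is 3.

3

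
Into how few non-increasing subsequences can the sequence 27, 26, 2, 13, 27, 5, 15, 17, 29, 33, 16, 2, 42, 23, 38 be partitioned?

7

The minimum number of non-increasing subsequences covering a sequence equals the length of its longest strictly increasing subsequence.
LIS length is 7 (e.g. 2, 13, 15, 17, 29, 33, 42), so 7 piles are needed.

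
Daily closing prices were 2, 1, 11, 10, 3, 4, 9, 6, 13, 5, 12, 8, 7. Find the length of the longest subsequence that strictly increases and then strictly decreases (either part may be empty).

8

inc[i] = longest strictly increasing subsequence ending at i; dec[i] = longest strictly decreasing subsequence starting at i:
i:      1  2  3  4  5  6  7  8  9 10 11 12 13
a[i]:   2  1 11 10  3  4  9  6 13  5 12  8  7
inc:    1  1  2  2  2  3  4  4  5  4  5  5  5
dec:    2  1  5  4  1  1  3  2  4  1  3  2  1
Best peak at i=9 (value 13): inc=5, dec=4, length 5+4−1 = 8.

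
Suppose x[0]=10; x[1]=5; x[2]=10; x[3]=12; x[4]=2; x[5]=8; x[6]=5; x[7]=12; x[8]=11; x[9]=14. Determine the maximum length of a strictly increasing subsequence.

4

Track the smallest tail for each achievable length (strict):
10 → extends → [10]
5 → replaces 10 → [5]
10 → extends → [5, 10]
12 → extends → [5, 10, 12]
2 → replaces 5 → [2, 10, 12]
8 → replaces 10 → [2, 8, 12]
5 → replaces 8 → [2, 5, 12]
12 → already a tail → [2, 5, 12]
11 → replaces 12 → [2, 5, 11]
14 → extends → [2, 5, 11, 14]
Four tails, so the longest strictly increasing subsequence has length 4 (e.g. 5, 10, 12, 14).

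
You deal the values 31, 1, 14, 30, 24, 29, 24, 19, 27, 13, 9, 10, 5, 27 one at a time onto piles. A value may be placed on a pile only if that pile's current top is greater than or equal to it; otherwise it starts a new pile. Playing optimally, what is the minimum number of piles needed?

4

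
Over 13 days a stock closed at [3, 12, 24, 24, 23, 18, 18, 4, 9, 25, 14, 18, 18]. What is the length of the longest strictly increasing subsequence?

Track the smallest tail for each achievable length (strict):
3 → extends → [3]
12 → extends → [3, 12]
24 → extends → [3, 12, 24]
24 → already a tail → [3, 12, 24]
23 → replaces 24 → [3, 12, 23]
18 → replaces 23 → [3, 12, 18]
18 → already a tail → [3, 12, 18]
4 → replaces 12 → [3, 4, 18]
9 → replaces 18 → [3, 4, 9]
25 → extends → [3, 4, 9, 25]
14 → replaces 25 → [3, 4, 9, 14]
18 → extends → [3, 4, 9, 14, 18]
18 → already a tail → [3, 4, 9, 14, 18]
Five tails, so the longest strictly increasing subsequence has length 5 (e.g. 3, 4, 9, 14, 18).

5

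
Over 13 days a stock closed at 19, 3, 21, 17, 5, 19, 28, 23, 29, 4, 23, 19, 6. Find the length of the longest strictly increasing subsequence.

5

Let dp[i] be the length of the longest such subsequence ending at index i:
i:      1  2  3  4  5  6  7  8  9 10 11 12 13
a[i]:  19  3 21 17  5 19 28 23 29  4 23 19  6
dp:     1  1  2  2  2  3  4  4  5  2  4  3  3
Maximum dp value is 5.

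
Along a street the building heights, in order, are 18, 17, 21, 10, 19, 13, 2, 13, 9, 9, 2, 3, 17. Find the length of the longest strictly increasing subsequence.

3

Let dp[i] be the length of the longest such subsequence ending at index i:
i:      1  2  3  4  5  6  7  8  9 10 11 12 13
a[i]:  18 17 21 10 19 13  2 13  9  9  2  3 17
dp:     1  1  2  1  2  2  1  2  2  2  1  2  3
Maximum dp value is 3.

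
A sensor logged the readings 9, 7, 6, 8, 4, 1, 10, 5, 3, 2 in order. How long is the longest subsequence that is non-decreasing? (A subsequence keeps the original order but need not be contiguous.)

Track the smallest tail for each achievable length (allowing ties):
9 → extends → [9]
7 → replaces 9 → [7]
6 → replaces 7 → [6]
8 → extends → [6, 8]
4 → replaces 6 → [4, 8]
1 → replaces 4 → [1, 8]
10 → extends → [1, 8, 10]
5 → replaces 8 → [1, 5, 10]
3 → replaces 5 → [1, 3, 10]
2 → replaces 3 → [1, 2, 10]
Three tails, so the longest non-decreasing subsequence has length 3 (e.g. 7, 8, 10).

3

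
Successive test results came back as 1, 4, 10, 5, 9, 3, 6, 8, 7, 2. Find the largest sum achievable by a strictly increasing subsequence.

Let S[i] be the best sum of a strictly increasing subsequence ending at i:
i:      1  2  3  4  5  6  7  8  9 10
a[i]:   1  4 10  5  9  3  6  8  7  2
S:      1  5 15 10 19  4 16 24 23  3
Maximum is 24 (e.g. 1 + 4 + 5 + 6 + 8).

24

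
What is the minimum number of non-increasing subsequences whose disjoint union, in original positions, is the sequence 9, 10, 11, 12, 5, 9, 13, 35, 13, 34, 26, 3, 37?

7

The minimum number of non-increasing subsequences covering a sequence equals the length of its longest strictly increasing subsequence.
LIS length is 7 (e.g. 9, 10, 11, 12, 13, 35, 37), so 7 piles are needed.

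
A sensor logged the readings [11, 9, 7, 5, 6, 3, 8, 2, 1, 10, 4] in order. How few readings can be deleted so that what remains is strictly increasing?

Fewest deletions = n − (longest strictly increasing subsequence).
i:      1  2  3  4  5  6  7  8  9 10 11
a[i]:  11  9  7  5  6  3  8  2  1 10  4
dp:     1  1  1  1  2  1  3  1  1  4  2
max dp = 4, so deletions = 11 − 4 = 7.

7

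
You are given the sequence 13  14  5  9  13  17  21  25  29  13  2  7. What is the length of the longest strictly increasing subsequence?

Let dp[i] be the length of the longest such subsequence ending at index i:
i:      1  2  3  4  5  6  7  8  9 10 11 12
a[i]:  13 14  5  9 13 17 21 25 29 13  2  7
dp:     1  2  1  2  3  4  5  6  7  3  1  2
Maximum dp value is 7.

7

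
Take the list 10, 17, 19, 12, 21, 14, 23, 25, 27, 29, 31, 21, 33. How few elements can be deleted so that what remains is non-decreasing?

Fewest deletions = n − (longest non-decreasing subsequence).
Patience tails:
10 → extends → [10]
17 → extends → [10, 17]
19 → extends → [10, 17, 19]
12 → replaces 17 → [10, 12, 19]
21 → extends → [10, 12, 19, 21]
14 → replaces 19 → [10, 12, 14, 21]
23 → extends → [10, 12, 14, 21, 23]
25 → extends → [10, 12, 14, 21, 23, 25]
27 → extends → [10, 12, 14, 21, 23, 25, 27]
29 → extends → [10, 12, 14, 21, 23, 25, 27, 29]
31 → extends → [10, 12, 14, 21, 23, 25, 27, 29, 31]
21 → replaces 23 → [10, 12, 14, 21, 21, 25, 27, 29, 31]
33 → extends → [10, 12, 14, 21, 21, 25, 27, 29, 31, 33]
Longest non-decreasing subsequence has length 10, so deletions = 13 − 10 = 3.

3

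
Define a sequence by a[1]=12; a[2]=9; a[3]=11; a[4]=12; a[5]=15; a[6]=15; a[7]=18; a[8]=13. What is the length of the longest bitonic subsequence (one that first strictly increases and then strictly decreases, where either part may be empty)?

inc[i] = longest strictly increasing subsequence ending at i; dec[i] = longest strictly decreasing subsequence starting at i:
i:      1  2  3  4  5  6  7  8
a[i]:  12  9 11 12 15 15 18 13
inc:    1  1  2  3  4  4  5  4
dec:    2  1  1  1  2  2  2  1
Best peak at i=7 (value 18): inc=5, dec=2, length 5+2−1 = 6.

6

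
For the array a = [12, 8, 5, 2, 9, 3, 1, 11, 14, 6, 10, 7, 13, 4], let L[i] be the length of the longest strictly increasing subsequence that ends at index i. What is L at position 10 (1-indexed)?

dp[i] = 1 + max{dp[j] : j<i, a[j]<a[i]} (or 1 if no such j):
i:      1  2  3  4  5  6  7  8  9 10 11 12 13 14
a[i]:  12  8  5  2  9  3  1 11 14  6 10  7 13  4
dp:     1  1  1  1  2  2  1  3  4  3  4  4  5  3
At index 10 the value is 3.

3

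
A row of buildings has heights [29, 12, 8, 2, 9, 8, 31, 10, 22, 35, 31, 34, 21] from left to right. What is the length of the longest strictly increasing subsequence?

Track the smallest tail for each achievable length (strict):
29 → extends → [29]
12 → replaces 29 → [12]
8 → replaces 12 → [8]
2 → replaces 8 → [2]
9 → extends → [2, 9]
8 → replaces 9 → [2, 8]
31 → extends → [2, 8, 31]
10 → replaces 31 → [2, 8, 10]
22 → extends → [2, 8, 10, 22]
35 → extends → [2, 8, 10, 22, 35]
31 → replaces 35 → [2, 8, 10, 22, 31]
34 → extends → [2, 8, 10, 22, 31, 34]
21 → replaces 22 → [2, 8, 10, 21, 31, 34]
Six tails, so the longest strictly increasing subsequence has length 6 (e.g. 8, 9, 10, 22, 31, 34).

6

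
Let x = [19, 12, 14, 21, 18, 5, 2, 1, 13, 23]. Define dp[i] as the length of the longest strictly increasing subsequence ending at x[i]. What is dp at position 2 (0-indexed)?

2

dp[i] = 1 + max{dp[j] : j<i, x[j]<x[i]} (or 1 if no such j):
i:      0  1  2  3  4  5  6  7  8  9
x[i]:  19 12 14 21 18  5  2  1 13 23
dp:     1  1  2  3  3  1  1  1  2  4
At index 2 the value is 2.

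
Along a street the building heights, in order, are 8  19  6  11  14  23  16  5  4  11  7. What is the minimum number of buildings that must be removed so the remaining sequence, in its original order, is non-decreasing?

7

Fewest deletions = n − (longest non-decreasing subsequence).
Patience tails:
8 → extends → [8]
19 → extends → [8, 19]
6 → replaces 8 → [6, 19]
11 → replaces 19 → [6, 11]
14 → extends → [6, 11, 14]
23 → extends → [6, 11, 14, 23]
16 → replaces 23 → [6, 11, 14, 16]
5 → replaces 6 → [5, 11, 14, 16]
4 → replaces 5 → [4, 11, 14, 16]
11 → replaces 14 → [4, 11, 11, 16]
7 → replaces 11 → [4, 7, 11, 16]
Longest non-decreasing subsequence has length 4, so deletions = 11 − 4 = 7.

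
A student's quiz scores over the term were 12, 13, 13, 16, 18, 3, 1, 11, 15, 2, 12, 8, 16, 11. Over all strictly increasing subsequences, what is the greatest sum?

Let S[i] be the best sum of a strictly increasing subsequence ending at i:
i:      1  2  3  4  5  6  7  8  9 10 11 12 13 14
a[i]:  12 13 13 16 18  3  1 11 15  2 12  8 16 11
S:     12 25 25 41 59  3  1 14 40  3 26 11 56 22
Maximum is 59 (e.g. 12 + 13 + 16 + 18).

59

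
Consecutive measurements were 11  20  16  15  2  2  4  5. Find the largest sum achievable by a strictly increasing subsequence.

Let S[i] be the best sum of a strictly increasing subsequence ending at i:
i:      1  2  3  4  5  6  7  8
a[i]:  11 20 16 15  2  2  4  5
S:     11 31 27 26  2  2  6 11
Maximum is 31 (e.g. 11 + 20).

31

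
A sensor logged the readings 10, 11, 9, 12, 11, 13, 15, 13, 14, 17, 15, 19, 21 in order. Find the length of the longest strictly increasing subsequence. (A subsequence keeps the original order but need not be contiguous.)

Track the smallest tail for each achievable length (strict):
10 → extends → [10]
11 → extends → [10, 11]
9 → replaces 10 → [9, 11]
12 → extends → [9, 11, 12]
11 → already a tail → [9, 11, 12]
13 → extends → [9, 11, 12, 13]
15 → extends → [9, 11, 12, 13, 15]
13 → already a tail → [9, 11, 12, 13, 15]
14 → replaces 15 → [9, 11, 12, 13, 14]
17 → extends → [9, 11, 12, 13, 14, 17]
15 → replaces 17 → [9, 11, 12, 13, 14, 15]
19 → extends → [9, 11, 12, 13, 14, 15, 19]
21 → extends → [9, 11, 12, 13, 14, 15, 19, 21]
Eight tails, so the longest strictly increasing subsequence has length 8 (e.g. 10, 11, 12, 13, 15, 17, 19, 21).

8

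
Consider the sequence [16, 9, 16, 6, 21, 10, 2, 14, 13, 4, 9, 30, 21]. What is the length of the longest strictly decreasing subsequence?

4

Let dp[i] be the longest strictly decreasing subsequence ending at i:
i:      1  2  3  4  5  6  7  8  9 10 11 12 13
a[i]:  16  9 16  6 21 10  2 14 13  4  9 30 21
dp:     1  2  1  3  1  2  4  2  3  4  4  1  2
Maximum is 4.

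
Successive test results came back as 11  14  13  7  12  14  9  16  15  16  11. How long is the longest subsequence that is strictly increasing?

Let dp[i] be the length of the longest such subsequence ending at index i:
i:      1  2  3  4  5  6  7  8  9 10 11
a[i]:  11 14 13  7 12 14  9 16 15 16 11
dp:     1  2  2  1  2  3  2  4  4  5  3
Maximum dp value is 5.

5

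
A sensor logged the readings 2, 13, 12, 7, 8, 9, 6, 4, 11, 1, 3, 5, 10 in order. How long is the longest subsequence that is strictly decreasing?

Negate each value so 'decreasing' becomes 'increasing', then run patience tails on the negated sequence:
-2 → extends → [-2]
-13 → replaces -2 → [-13]
-12 → extends → [-13, -12]
-7 → extends → [-13, -12, -7]
-8 → replaces -7 → [-13, -12, -8]
-9 → replaces -8 → [-13, -12, -9]
-6 → extends → [-13, -12, -9, -6]
-4 → extends → [-13, -12, -9, -6, -4]
-11 → replaces -9 → [-13, -12, -11, -6, -4]
-1 → extends → [-13, -12, -11, -6, -4, -1]
-3 → replaces -1 → [-13, -12, -11, -6, -4, -3]
-5 → replaces -4 → [-13, -12, -11, -6, -5, -3]
-10 → replaces -6 → [-13, -12, -11, -10, -5, -3]
Six tails, so the longest strictly decreasing subsequence of the original has length 6.

6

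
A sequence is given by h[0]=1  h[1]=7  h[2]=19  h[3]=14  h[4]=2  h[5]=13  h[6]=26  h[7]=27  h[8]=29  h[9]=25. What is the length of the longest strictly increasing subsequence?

6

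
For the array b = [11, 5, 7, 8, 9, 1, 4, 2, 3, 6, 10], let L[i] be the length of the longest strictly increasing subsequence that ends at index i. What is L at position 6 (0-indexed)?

2

dp[i] = 1 + max{dp[j] : j<i, b[j]<b[i]} (or 1 if no such j):
i:      0  1  2  3  4  5  6  7  8  9 10
b[i]:  11  5  7  8  9  1  4  2  3  6 10
dp:     1  1  2  3  4  1  2  2  3  4  5
At index 6 the value is 2.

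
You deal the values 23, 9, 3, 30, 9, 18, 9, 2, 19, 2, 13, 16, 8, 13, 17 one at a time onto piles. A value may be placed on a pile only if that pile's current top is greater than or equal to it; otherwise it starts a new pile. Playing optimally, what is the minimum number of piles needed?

The minimum number of non-increasing subsequences covering a sequence equals the length of its longest strictly increasing subsequence.
LIS length is 5 (e.g. 3, 9, 13, 16, 17), so 5 piles are needed.

5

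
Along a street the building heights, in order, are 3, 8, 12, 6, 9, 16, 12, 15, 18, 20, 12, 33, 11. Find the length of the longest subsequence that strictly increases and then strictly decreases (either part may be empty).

inc[i] = longest strictly increasing subsequence ending at i; dec[i] = longest strictly decreasing subsequence starting at i:
i:      1  2  3  4  5  6  7  8  9 10 11 12 13
a[i]:   3  8 12  6  9 16 12 15 18 20 12 33 11
inc:    1  2  3  2  3  4  4  5  6  7  4  8  4
dec:    1  2  2  1  1  4  2  3  3  3  2  2  1
Best peak at i=10 (value 20): inc=7, dec=3, length 7+3−1 = 9.

9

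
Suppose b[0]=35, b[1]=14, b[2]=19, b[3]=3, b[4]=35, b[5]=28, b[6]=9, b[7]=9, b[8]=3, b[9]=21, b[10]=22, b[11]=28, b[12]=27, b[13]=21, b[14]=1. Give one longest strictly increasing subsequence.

14, 19, 21, 22, 28

Patience tails give the LIS length; then backtrack through the dp parents:
35 → extends → [35]
14 → replaces 35 → [14]
19 → extends → [14, 19]
3 → replaces 14 → [3, 19]
35 → extends → [3, 19, 35]
28 → replaces 35 → [3, 19, 28]
9 → replaces 19 → [3, 9, 28]
9 → already a tail → [3, 9, 28]
3 → already a tail → [3, 9, 28]
21 → replaces 28 → [3, 9, 21]
22 → extends → [3, 9, 21, 22]
28 → extends → [3, 9, 21, 22, 28]
27 → replaces 28 → [3, 9, 21, 22, 27]
21 → already a tail → [3, 9, 21, 22, 27]
1 → replaces 3 → [1, 9, 21, 22, 27]
Length 5; one witness is 14, 19, 21, 22, 28.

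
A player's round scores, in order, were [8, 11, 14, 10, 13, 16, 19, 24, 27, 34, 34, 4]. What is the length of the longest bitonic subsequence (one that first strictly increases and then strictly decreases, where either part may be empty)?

9

inc[i] = longest strictly increasing subsequence ending at i; dec[i] = longest strictly decreasing subsequence starting at i:
i:      1  2  3  4  5  6  7  8  9 10 11 12
a[i]:   8 11 14 10 13 16 19 24 27 34 34  4
inc:    1  2  3  2  3  4  5  6  7  8  8  1
dec:    2  3  3  2  2  2  2  2  2  2  2  1
Best peak at i=10 (value 34): inc=8, dec=2, length 8+2−1 = 9.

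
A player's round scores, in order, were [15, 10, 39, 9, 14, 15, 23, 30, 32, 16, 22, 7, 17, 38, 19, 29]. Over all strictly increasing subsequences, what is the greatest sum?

162

Let S[i] be the best sum of a strictly increasing subsequence ending at i:
i:       1   2   3   4   5   6   7   8   9  10  11  12  13  14  15  16
a[i]:   15  10  39   9  14  15  23  30  32  16  22   7  17  38  19  29
S:      15  10  54   9  24  39  62  92 124  55  77   7  72 162  91 120
Maximum is 162 (e.g. 10 + 14 + 15 + 23 + 30 + 32 + 38).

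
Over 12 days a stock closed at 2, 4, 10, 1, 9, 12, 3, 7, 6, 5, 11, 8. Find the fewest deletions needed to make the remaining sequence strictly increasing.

Fewest deletions = n − (longest strictly increasing subsequence).
Patience tails:
2 → extends → [2]
4 → extends → [2, 4]
10 → extends → [2, 4, 10]
1 → replaces 2 → [1, 4, 10]
9 → replaces 10 → [1, 4, 9]
12 → extends → [1, 4, 9, 12]
3 → replaces 4 → [1, 3, 9, 12]
7 → replaces 9 → [1, 3, 7, 12]
6 → replaces 7 → [1, 3, 6, 12]
5 → replaces 6 → [1, 3, 5, 12]
11 → replaces 12 → [1, 3, 5, 11]
8 → replaces 11 → [1, 3, 5, 8]
Longest strictly increasing subsequence has length 4, so deletions = 12 − 4 = 8.

8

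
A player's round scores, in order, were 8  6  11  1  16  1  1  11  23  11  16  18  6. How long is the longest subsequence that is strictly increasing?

4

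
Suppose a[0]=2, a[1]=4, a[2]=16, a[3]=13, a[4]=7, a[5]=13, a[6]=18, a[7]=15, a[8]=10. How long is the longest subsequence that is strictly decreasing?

Negate each value so 'decreasing' becomes 'increasing', then run patience tails on the negated sequence:
-2 → extends → [-2]
-4 → replaces -2 → [-4]
-16 → replaces -4 → [-16]
-13 → extends → [-16, -13]
-7 → extends → [-16, -13, -7]
-13 → already a tail → [-16, -13, -7]
-18 → replaces -16 → [-18, -13, -7]
-15 → replaces -13 → [-18, -15, -7]
-10 → replaces -7 → [-18, -15, -10]
Three tails, so the longest strictly decreasing subsequence of the original has length 3.

3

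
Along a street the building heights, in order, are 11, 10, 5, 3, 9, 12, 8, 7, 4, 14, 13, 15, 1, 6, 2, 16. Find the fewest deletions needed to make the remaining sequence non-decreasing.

10

Fewest deletions = n − (longest non-decreasing subsequence).
i:      1  2  3  4  5  6  7  8  9 10 11 12 13 14 15 16
a[i]:  11 10  5  3  9 12  8  7  4 14 13 15  1  6  2 16
dp:     1  1  1  1  2  3  2  2  2  4  4  5  1  3  2  6
max dp = 6, so deletions = 16 − 6 = 10.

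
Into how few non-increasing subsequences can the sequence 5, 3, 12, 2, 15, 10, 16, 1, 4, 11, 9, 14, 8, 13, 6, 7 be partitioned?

4

Place each on the leftmost legal pile:
5 → new pile 1 (tops now [5])
3 → pile 1 (tops now [3])
12 → new pile 2 (tops now [3, 12])
2 → pile 1 (tops now [2, 12])
15 → new pile 3 (tops now [2, 12, 15])
10 → pile 2 (tops now [2, 10, 15])
16 → new pile 4 (tops now [2, 10, 15, 16])
1 → pile 1 (tops now [1, 10, 15, 16])
4 → pile 2 (tops now [1, 4, 15, 16])
11 → pile 3 (tops now [1, 4, 11, 16])
9 → pile 3 (tops now [1, 4, 9, 16])
14 → pile 4 (tops now [1, 4, 9, 14])
8 → pile 3 (tops now [1, 4, 8, 14])
13 → pile 4 (tops now [1, 4, 8, 13])
6 → pile 3 (tops now [1, 4, 6, 13])
7 → pile 4 (tops now [1, 4, 6, 7])
Four piles.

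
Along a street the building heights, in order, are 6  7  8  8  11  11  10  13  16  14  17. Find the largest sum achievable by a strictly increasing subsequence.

78

Let S[i] be the best sum of a strictly increasing subsequence ending at i:
i:      1  2  3  4  5  6  7  8  9 10 11
a[i]:   6  7  8  8 11 11 10 13 16 14 17
S:      6 13 21 21 32 32 31 45 61 59 78
Maximum is 78 (e.g. 6 + 7 + 8 + 11 + 13 + 16 + 17).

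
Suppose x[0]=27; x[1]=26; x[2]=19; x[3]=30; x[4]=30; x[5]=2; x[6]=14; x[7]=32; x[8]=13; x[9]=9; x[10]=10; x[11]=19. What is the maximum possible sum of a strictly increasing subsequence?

89

Let S[i] be the best sum of a strictly increasing subsequence ending at i:
i:      0  1  2  3  4  5  6  7  8  9 10 11
x[i]:  27 26 19 30 30  2 14 32 13  9 10 19
S:     27 26 19 57 57  2 16 89 15 11 21 40
Maximum is 89 (e.g. 27 + 30 + 32).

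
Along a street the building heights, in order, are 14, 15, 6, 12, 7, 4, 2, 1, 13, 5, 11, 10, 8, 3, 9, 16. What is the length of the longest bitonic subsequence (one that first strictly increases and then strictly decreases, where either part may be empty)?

inc[i] = longest strictly increasing subsequence ending at i; dec[i] = longest strictly decreasing subsequence starting at i:
i:      1  2  3  4  5  6  7  8  9 10 11 12 13 14 15 16
a[i]:  14 15  6 12  7  4  2  1 13  5 11 10  8  3  9 16
inc:    1  2  1  2  2  1  1  1  3  2  3  3  3  2  4  5
dec:    6  6  4  5  4  3  2  1  5  2  4  3  2  1  1  1
Best peak at i=2 (value 15): inc=2, dec=6, length 2+6−1 = 7.

7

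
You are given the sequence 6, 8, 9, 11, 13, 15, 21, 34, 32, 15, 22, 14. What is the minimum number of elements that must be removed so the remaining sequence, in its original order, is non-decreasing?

4

Fewest deletions = n − (longest non-decreasing subsequence).
Patience tails:
6 → extends → [6]
8 → extends → [6, 8]
9 → extends → [6, 8, 9]
11 → extends → [6, 8, 9, 11]
13 → extends → [6, 8, 9, 11, 13]
15 → extends → [6, 8, 9, 11, 13, 15]
21 → extends → [6, 8, 9, 11, 13, 15, 21]
34 → extends → [6, 8, 9, 11, 13, 15, 21, 34]
32 → replaces 34 → [6, 8, 9, 11, 13, 15, 21, 32]
15 → replaces 21 → [6, 8, 9, 11, 13, 15, 15, 32]
22 → replaces 32 → [6, 8, 9, 11, 13, 15, 15, 22]
14 → replaces 15 → [6, 8, 9, 11, 13, 14, 15, 22]
Longest non-decreasing subsequence has length 8, so deletions = 12 − 8 = 4.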